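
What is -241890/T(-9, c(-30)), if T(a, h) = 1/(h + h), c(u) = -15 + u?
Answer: 21770100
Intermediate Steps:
T(a, h) = 1/(2*h)
-241890/T(-9, c(-30)) = -241890/(1/(2*(-15 - 30))) = -241890/((1/2)/(-45)) = -241890/((1/2)*(-1/45)) = -241890/(-1/90) = -241890*(-90) = 21770100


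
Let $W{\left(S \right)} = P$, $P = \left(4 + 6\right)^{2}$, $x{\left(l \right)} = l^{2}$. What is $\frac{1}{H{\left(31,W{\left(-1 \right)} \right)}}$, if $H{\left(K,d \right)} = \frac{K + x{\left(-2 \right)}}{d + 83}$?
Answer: $\frac{183}{35} \approx 5.2286$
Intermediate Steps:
$P = 100$ ($P = 10^{2} = 100$)
$W{\left(S \right)} = 100$
$H{\left(K,d \right)} = \frac{4 + K}{83 + d}$ ($H{\left(K,d \right)} = \frac{K + \left(-2\right)^{2}}{d + 83} = \frac{K + 4}{83 + d} = \frac{4 + K}{83 + d}$)
$\frac{1}{H{\left(31,W{\left(-1 \right)} \right)}} = \frac{1}{\frac{1}{83 + 100} \left(4 + 31\right)} = \frac{1}{\frac{1}{183} \cdot 35} = \frac{1}{\frac{35}{183}} = \frac{183}{35}$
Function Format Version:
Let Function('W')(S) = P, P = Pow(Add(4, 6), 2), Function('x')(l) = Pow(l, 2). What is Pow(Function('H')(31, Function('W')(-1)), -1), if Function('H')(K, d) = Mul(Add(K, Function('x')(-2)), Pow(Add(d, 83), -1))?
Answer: Rational(183, 35) ≈ 5.2286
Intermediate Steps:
P = 100 (P = Pow(10, 2) = 100)
Function('W')(S) = 100
Function('H')(K, d) = Mul(Pow(Add(83, d), -1), Add(4, K)) (Function('H')(K, d) = Mul(Add(K, Pow(-2, 2)), Pow(Add(d, 83), -1)) = Mul(Add(K, 4), Pow(Add(83, d), -1)) = Mul(Add(4, K), Pow(Add(83, d), -1)) = Mul(Pow(Add(83, d), -1), Add(4, K)))
Pow(Function('H')(31, Function('W')(-1)), -1) = Pow(Mul(Pow(Add(83, 100), -1), Add(4, 31)), -1) = Pow(Mul(Pow(183, -1), 35), -1) = Pow(Mul(Rational(1, 183), 35), -1) = Pow(Rational(35, 183), -1) = Rational(183, 35)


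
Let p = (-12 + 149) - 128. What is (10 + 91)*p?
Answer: 909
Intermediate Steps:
p = 9 (p = 137 - 128 = 9)
(10 + 91)*p = (10 + 91)*9 = 101*9 = 909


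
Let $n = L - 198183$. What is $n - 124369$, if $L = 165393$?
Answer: $-157159$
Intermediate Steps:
$n = -32790$ ($n = 165393 - 198183 = -32790$)
$n - 124369 = -32790 - 124369 = -157159$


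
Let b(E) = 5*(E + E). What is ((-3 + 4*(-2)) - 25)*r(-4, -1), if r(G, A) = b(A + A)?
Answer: 720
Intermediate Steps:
b(E) = 10*E (b(E) = 5*(2*E) = 10*E)
r(G, A) = 20*A (r(G, A) = 10*(A + A) = 10*(2*A) = 20*A)
((-3 + 4*(-2)) - 25)*r(-4, -1) = ((-3 + 4*(-2)) - 25)*(20*(-1)) = ((-3 - 8) - 25)*(-20) = (-11 - 25)*(-20) = -36*(-20) = 720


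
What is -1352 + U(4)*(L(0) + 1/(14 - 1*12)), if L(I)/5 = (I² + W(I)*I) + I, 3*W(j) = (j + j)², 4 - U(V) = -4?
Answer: -1348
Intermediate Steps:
U(V) = 8 (U(V) = 4 - 1*(-4) = 4 + 4 = 8)
W(j) = 4*j²/3 (W(j) = (j + j)²/3 = (2*j)²/3 = (4*j²)/3 = 4*j²/3)
L(I) = 5*I + 5*I² + 20*I³/3 (L(I) = 5*((I² + (4*I²/3)*I) + I) = 5*((I² + 4*I³/3) + I) = 5*(I + I² + 4*I³/3) = 5*I + 5*I² + 20*I³/3)
-1352 + U(4)*(L(0) + 1/(14 - 1*12)) = -1352 + 8*((5/3)*0*(3 + 3*0 + 4*0²) + 1/(14 - 1*12)) = -1352 + 8*((5/3)*0*(3 + 0 + 4*0) + 1/(14 - 12)) = -1352 + 8*((5/3)*0*(3 + 0 + 0) + 1/2) = -1352 + 8*((5/3)*0*3 + ½) = -1352 + 8*(0 + ½) = -1352 + 8*(½) = -1352 + 4 = -1348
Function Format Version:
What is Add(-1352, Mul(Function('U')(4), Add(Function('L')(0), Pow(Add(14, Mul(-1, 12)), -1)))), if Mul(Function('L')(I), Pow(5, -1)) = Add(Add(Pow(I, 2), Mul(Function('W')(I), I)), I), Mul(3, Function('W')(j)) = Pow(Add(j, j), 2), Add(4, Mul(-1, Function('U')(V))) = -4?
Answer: -1348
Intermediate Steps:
Function('U')(V) = 8 (Function('U')(V) = Add(4, Mul(-1, -4)) = Add(4, 4) = 8)
Function('W')(j) = Mul(Rational(4, 3), Pow(j, 2)) (Function('W')(j) = Mul(Rational(1, 3), Pow(Add(j, j), 2)) = Mul(Rational(1, 3), Pow(Mul(2, j), 2)) = Mul(Rational(1, 3), Mul(4, Pow(j, 2))) = Mul(Rational(4, 3), Pow(j, 2)))
Function('L')(I) = Add(Mul(5, I), Mul(5, Pow(I, 2)), Mul(Rational(20, 3), Pow(I, 3))) (Function('L')(I) = Mul(5, Add(Add(Pow(I, 2), Mul(Mul(Rational(4, 3), Pow(I, 2)), I)), I)) = Mul(5, Add(Add(Pow(I, 2), Mul(Rational(4, 3), Pow(I, 3))), I)) = Mul(5, Add(I, Pow(I, 2), Mul(Rational(4, 3), Pow(I, 3)))) = Add(Mul(5, I), Mul(5, Pow(I, 2)), Mul(Rational(20, 3), Pow(I, 3))))
Add(-1352, Mul(Function('U')(4), Add(Function('L')(0), Pow(Add(14, Mul(-1, 12)), -1)))) = Add(-1352, Mul(8, Add(Mul(Rational(5, 3), 0, Add(3, Mul(3, 0), Mul(4, Pow(0, 2)))), Pow(Add(14, Mul(-1, 12)), -1)))) = Add(-1352, Mul(8, Add(Mul(Rational(5, 3), 0, Add(3, 0, Mul(4, 0))), Pow(Add(14, -12), -1)))) = Add(-1352, Mul(8, Add(Mul(Rational(5, 3), 0, Add(3, 0, 0)), Pow(2, -1)))) = Add(-1352, Mul(8, Add(Mul(Rational(5, 3), 0, 3), Rational(1, 2)))) = Add(-1352, Mul(8, Add(0, Rational(1, 2)))) = Add(-1352, Mul(8, Rational(1, 2))) = Add(-1352, 4) = -1348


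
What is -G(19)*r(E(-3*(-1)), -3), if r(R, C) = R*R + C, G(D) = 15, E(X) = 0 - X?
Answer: -90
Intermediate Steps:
E(X) = -X
r(R, C) = C + R² (r(R, C) = R² + C = C + R²)
-G(19)*r(E(-3*(-1)), -3) = -15*(-3 + (-(-3)*(-1))²) = -15*(-3 + (-1*3)²) = -15*(-3 + (-3)²) = -15*(-3 + 9) = -15*6 = -1*90 = -90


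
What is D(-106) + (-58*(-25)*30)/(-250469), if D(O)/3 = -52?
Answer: -39116664/250469 ≈ -156.17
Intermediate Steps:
D(O) = -156 (D(O) = 3*(-52) = -156)
D(-106) + (-58*(-25)*30)/(-250469) = -156 + (-58*(-25)*30)/(-250469) = -156 + (1450*30)*(-1/250469) = -156 + 43500*(-1/250469) = -156 - 43500/250469 = -39116664/250469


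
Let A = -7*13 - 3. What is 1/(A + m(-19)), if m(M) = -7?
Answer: -1/101 ≈ -0.0099010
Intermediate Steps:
A = -94 (A = -91 - 3 = -94)
1/(A + m(-19)) = 1/(-94 - 7) = 1/(-101) = -1/101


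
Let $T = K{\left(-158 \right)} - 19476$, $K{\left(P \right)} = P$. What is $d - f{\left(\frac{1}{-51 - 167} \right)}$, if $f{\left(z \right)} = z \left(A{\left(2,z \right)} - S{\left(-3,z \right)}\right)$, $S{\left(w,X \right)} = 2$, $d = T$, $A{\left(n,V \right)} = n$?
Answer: $-19634$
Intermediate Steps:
$T = -19634$ ($T = -158 - 19476 = -19634$)
$d = -19634$
$f{\left(z \right)} = 0$ ($f{\left(z \right)} = z \left(2 - 2\right) = z 0 = 0$)
$d - f{\left(\frac{1}{-51 - 167} \right)} = -19634 - 0 = -19634 + 0 = -19634$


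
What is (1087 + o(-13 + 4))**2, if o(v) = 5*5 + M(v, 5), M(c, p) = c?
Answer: 1216609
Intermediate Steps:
o(v) = 25 + v (o(v) = 5*5 + v = 25 + v)
(1087 + o(-13 + 4))**2 = (1087 + (25 + (-13 + 4)))**2 = (1087 + (25 - 9))**2 = (1087 + 16)**2 = 1103**2 = 1216609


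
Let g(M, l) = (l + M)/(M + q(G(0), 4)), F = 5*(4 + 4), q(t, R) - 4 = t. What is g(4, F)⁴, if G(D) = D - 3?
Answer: 3748096/625 ≈ 5997.0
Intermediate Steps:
G(D) = -3 + D
q(t, R) = 4 + t
F = 40 (F = 5*8 = 40)
g(M, l) = (M + l)/(1 + M) (g(M, l) = (l + M)/(M + (4 + (-3 + 0))) = (M + l)/(M + (4 - 3)) = (M + l)/(M + 1) = (M + l)/(1 + M))
g(4, F)⁴ = ((4 + 40)/(1 + 4))⁴ = (44/5)⁴ = 3748096/625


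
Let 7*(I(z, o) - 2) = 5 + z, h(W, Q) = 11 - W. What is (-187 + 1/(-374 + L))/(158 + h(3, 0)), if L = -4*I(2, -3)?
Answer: -72183/64076 ≈ -1.1265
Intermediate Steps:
I(z, o) = 19/7 + z/7 (I(z, o) = 2 + (5 + z)/7 = 2 + (5/7 + z/7) = 19/7 + z/7)
L = -12 (L = -4*(19/7 + (1/7)*2) = -4*(19/7 + 2/7) = -4*3 = -12)
(-187 + 1/(-374 + L))/(158 + h(3, 0)) = (-187 + 1/(-374 - 12))/(158 + (11 - 1*3)) = (-187 + 1/(-386))/(158 + (11 - 3)) = (-187 - 1/386)/(158 + 8) = -72183/386/166 = -72183/386*1/166 = -72183/64076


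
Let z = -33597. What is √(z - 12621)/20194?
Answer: I*√46218/20194 ≈ 0.010646*I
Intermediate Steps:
√(z - 12621)/20194 = √(-33597 - 12621)/20194 = √(-46218)*(1/20194) = (I*√46218)*(1/20194) = I*√46218/20194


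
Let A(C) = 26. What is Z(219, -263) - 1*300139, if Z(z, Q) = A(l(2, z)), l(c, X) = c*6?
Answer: -300113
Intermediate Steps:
l(c, X) = 6*c
Z(z, Q) = 26
Z(219, -263) - 1*300139 = 26 - 1*300139 = 26 - 300139 = -300113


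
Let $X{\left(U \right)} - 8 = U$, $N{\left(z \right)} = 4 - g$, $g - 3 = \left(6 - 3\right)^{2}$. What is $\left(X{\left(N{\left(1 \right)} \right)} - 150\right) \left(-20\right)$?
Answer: $3000$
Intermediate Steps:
$g = 12$ ($g = 3 + \left(6 - 3\right)^{2} = 3 + 3^{2} = 3 + 9 = 12$)
$N{\left(z \right)} = -8$ ($N{\left(z \right)} = 4 - 12 = -8$)
$X{\left(U \right)} = 8 + U$
$\left(X{\left(N{\left(1 \right)} \right)} - 150\right) \left(-20\right) = \left(\left(8 - 8\right) - 150\right) \left(-20\right) = \left(0 - 150\right) \left(-20\right) = \left(-150\right) \left(-20\right) = 3000$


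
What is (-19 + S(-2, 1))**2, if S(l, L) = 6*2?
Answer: 49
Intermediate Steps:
S(l, L) = 12
(-19 + S(-2, 1))**2 = (-19 + 12)**2 = (-7)**2 = 49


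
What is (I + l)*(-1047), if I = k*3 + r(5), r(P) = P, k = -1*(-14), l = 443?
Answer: -513030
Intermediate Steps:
k = 14
I = 47 (I = 14*3 + 5 = 42 + 5 = 47)
(I + l)*(-1047) = (47 + 443)*(-1047) = 490*(-1047) = -513030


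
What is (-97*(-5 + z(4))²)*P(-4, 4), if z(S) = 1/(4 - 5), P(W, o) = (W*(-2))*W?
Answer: 111744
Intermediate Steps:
P(W, o) = -2*W² (P(W, o) = (-2*W)*W = -2*W²)
z(S) = -1 (z(S) = 1/(-1) = -1)
(-97*(-5 + z(4))²)*P(-4, 4) = (-97*(-5 - 1)²)*(-2*(-4)²) = (-97*(-6)²)*(-2*16) = -97*36*(-32) = -3492*(-32) = 111744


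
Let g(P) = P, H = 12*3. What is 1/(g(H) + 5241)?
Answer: 1/5277 ≈ 0.00018950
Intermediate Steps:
H = 36
1/(g(H) + 5241) = 1/(36 + 5241) = 1/5277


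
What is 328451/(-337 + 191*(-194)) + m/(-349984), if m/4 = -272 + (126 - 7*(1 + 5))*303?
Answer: -7419913519/817890734 ≈ -9.0720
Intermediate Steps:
m = 100720 (m = 4*(-272 + (126 - 7*(1 + 5))*303) = 4*(-272 + (126 - 7*6)*303) = 4*(-272 + (126 - 1*42)*303) = 4*(-272 + (126 - 42)*303) = 4*(-272 + 84*303) = 4*(-272 + 25452) = 4*25180 = 100720)
328451/(-337 + 191*(-194)) + m/(-349984) = 328451/(-337 + 191*(-194)) + 100720/(-349984) = 328451/(-337 - 37054) + 100720*(-1/349984) = 328451/(-37391) - 6295/21874 = 328451*(-1/37391) - 6295/21874 = -328451/37391 - 6295/21874 = -7419913519/817890734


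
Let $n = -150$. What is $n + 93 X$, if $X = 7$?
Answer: $501$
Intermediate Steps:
$n + 93 X = -150 + 93 \cdot 7 = -150 + 651 = 501$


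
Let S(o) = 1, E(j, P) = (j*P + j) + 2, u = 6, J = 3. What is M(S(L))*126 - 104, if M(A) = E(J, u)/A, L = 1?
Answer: 2794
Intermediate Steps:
E(j, P) = 2 + j + P*j (E(j, P) = (P*j + j) + 2 = (j + P*j) + 2 = 2 + j + P*j)
M(A) = 23/A (M(A) = (2 + 3 + 6*3)/A = (2 + 3 + 18)/A = 23/A)
M(S(L))*126 - 104 = (23/1)*126 - 104 = (23*1)*126 - 104 = 23*126 - 104 = 2898 - 104 = 2794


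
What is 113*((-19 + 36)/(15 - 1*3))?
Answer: 1921/12 ≈ 160.08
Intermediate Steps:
113*((-19 + 36)/(15 - 1*3)) = 113*(17/(15 - 3)) = 113*(17/12) = 1921/12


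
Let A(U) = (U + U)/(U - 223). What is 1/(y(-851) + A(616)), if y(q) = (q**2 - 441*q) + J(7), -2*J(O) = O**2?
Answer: 786/864183919 ≈ 9.0953e-7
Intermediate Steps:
A(U) = 2*U/(-223 + U) (A(U) = (2*U)/(-223 + U) = 2*U/(-223 + U))
J(O) = -O**2/2
y(q) = -49/2 + q**2 - 441*q (y(q) = (q**2 - 441*q) - 1/2*7**2 = (q**2 - 441*q) - 1/2*49 = (q**2 - 441*q) - 49/2 = -49/2 + q**2 - 441*q)
1/(y(-851) + A(616)) = 1/((-49/2 + (-851)**2 - 441*(-851)) + 2*616/(-223 + 616)) = 1/((-49/2 + 724201 + 375291) + 2*616/393) = 1/(2198935/2 + 2*616*(1/393)) = 1/(2198935/2 + 1232/393) = 1/(864183919/786) = 786/864183919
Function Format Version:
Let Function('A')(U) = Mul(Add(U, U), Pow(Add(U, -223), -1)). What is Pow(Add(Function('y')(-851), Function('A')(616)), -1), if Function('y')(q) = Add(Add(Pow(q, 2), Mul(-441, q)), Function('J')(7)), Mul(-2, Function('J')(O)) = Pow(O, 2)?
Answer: Rational(786, 864183919) ≈ 9.0953e-7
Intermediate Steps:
Function('A')(U) = Mul(2, U, Pow(Add(-223, U), -1)) (Function('A')(U) = Mul(Mul(2, U), Pow(Add(-223, U), -1)) = Mul(2, U, Pow(Add(-223, U), -1)))
Function('J')(O) = Mul(Rational(-1, 2), Pow(O, 2))
Function('y')(q) = Add(Rational(-49, 2), Pow(q, 2), Mul(-441, q)) (Function('y')(q) = Add(Add(Pow(q, 2), Mul(-441, q)), Mul(Rational(-1, 2), Pow(7, 2))) = Add(Add(Pow(q, 2), Mul(-441, q)), Mul(Rational(-1, 2), 49)) = Add(Add(Pow(q, 2), Mul(-441, q)), Rational(-49, 2)) = Add(Rational(-49, 2), Pow(q, 2), Mul(-441, q)))
Pow(Add(Function('y')(-851), Function('A')(616)), -1) = Pow(Add(Add(Rational(-49, 2), Pow(-851, 2), Mul(-441, -851)), Mul(2, 616, Pow(Add(-223, 616), -1))), -1) = Pow(Add(Add(Rational(-49, 2), 724201, 375291), Mul(2, 616, Pow(393, -1))), -1) = Pow(Add(Rational(2198935, 2), Mul(2, 616, Rational(1, 393))), -1) = Pow(Add(Rational(2198935, 2), Rational(1232, 393)), -1) = Pow(Rational(864183919, 786), -1) = Rational(786, 864183919)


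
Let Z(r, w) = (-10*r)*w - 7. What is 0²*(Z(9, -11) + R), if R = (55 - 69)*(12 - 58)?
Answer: 0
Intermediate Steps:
Z(r, w) = -7 - 10*r*w (Z(r, w) = -10*r*w - 7 = -7 - 10*r*w)
R = 644 (R = -14*(-46) = 644)
0²*(Z(9, -11) + R) = 0²*((-7 - 10*9*(-11)) + 644) = 0*((-7 + 990) + 644) = 0*(983 + 644) = 0*1627 = 0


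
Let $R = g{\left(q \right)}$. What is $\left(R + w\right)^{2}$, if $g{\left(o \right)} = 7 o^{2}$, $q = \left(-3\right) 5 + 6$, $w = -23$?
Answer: $295936$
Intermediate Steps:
$q = -9$ ($q = -15 + 6 = -9$)
$R = 567$ ($R = 7 \left(-9\right)^{2} = 7 \cdot 81 = 567$)
$\left(R + w\right)^{2} = \left(567 - 23\right)^{2} = 544^{2} = 295936$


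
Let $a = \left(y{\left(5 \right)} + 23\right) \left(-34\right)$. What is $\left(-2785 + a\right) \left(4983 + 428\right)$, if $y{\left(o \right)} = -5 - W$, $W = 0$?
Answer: $-18381167$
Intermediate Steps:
$y{\left(o \right)} = -5$ ($y{\left(o \right)} = -5 - 0 = -5 + 0 = -5$)
$a = -612$ ($a = \left(-5 + 23\right) \left(-34\right) = 18 \left(-34\right) = -612$)
$\left(-2785 + a\right) \left(4983 + 428\right) = \left(-2785 - 612\right) \left(4983 + 428\right) = \left(-3397\right) 5411 = -18381167$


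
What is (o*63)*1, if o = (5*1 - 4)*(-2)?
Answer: -126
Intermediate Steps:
o = -2 (o = (5 - 4)*(-2) = 1*(-2) = -2)
(o*63)*1 = -2*63*1 = -126*1 = -126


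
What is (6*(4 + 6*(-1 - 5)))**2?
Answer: 36864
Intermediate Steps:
(6*(4 + 6*(-1 - 5)))**2 = (6*(4 + 6*(-6)))**2 = (6*(4 - 36))**2 = (6*(-32))**2 = (-192)**2 = 36864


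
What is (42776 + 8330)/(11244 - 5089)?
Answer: 51106/6155 ≈ 8.3032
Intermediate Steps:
(42776 + 8330)/(11244 - 5089) = 51106/6155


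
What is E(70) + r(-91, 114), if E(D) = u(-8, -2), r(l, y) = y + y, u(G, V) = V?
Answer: 226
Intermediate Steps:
r(l, y) = 2*y
E(D) = -2
E(70) + r(-91, 114) = -2 + 2*114 = -2 + 228 = 226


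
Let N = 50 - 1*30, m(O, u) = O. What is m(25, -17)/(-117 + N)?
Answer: -25/97 ≈ -0.25773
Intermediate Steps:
N = 20 (N = 50 - 30 = 20)
m(25, -17)/(-117 + N) = 25/(-117 + 20) = 25/(-97) = 25*(-1/97) = -25/97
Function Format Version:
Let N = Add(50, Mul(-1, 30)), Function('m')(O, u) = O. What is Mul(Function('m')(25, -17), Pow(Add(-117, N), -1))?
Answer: Rational(-25, 97) ≈ -0.25773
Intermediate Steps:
N = 20 (N = Add(50, -30) = 20)
Mul(Function('m')(25, -17), Pow(Add(-117, N), -1)) = Mul(25, Pow(Add(-117, 20), -1)) = Mul(25, Pow(-97, -1)) = Mul(25, Rational(-1, 97)) = Rational(-25, 97)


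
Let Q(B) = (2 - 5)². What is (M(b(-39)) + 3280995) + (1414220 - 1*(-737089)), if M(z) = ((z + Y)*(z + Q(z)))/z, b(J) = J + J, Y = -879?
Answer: 141217893/26 ≈ 5.4315e+6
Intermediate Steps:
Q(B) = 9 (Q(B) = (-3)² = 9)
b(J) = 2*J
M(z) = (-879 + z)*(9 + z)/z (M(z) = ((z - 879)*(z + 9))/z = ((-879 + z)*(9 + z))/z = (-879 + z)*(9 + z)/z)
(M(b(-39)) + 3280995) + (1414220 - 1*(-737089)) = ((-870 + 2*(-39) - 7911/(2*(-39))) + 3280995) + (1414220 - 1*(-737089)) = ((-870 - 78 - 7911/(-78)) + 3280995) + (1414220 + 737089) = ((-870 - 78 - 7911*(-1/78)) + 3280995) + 2151309 = ((-870 - 78 + 2637/26) + 3280995) + 2151309 = (-22011/26 + 3280995) + 2151309 = 85283859/26 + 2151309 = 141217893/26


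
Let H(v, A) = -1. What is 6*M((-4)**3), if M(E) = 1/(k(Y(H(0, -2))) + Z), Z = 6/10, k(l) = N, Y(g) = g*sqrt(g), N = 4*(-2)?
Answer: -30/37 ≈ -0.81081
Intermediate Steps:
N = -8
Y(g) = g**(3/2)
k(l) = -8
Z = 3/5 (Z = 6*(1/10) = 3/5 ≈ 0.60000)
M(E) = -5/37 (M(E) = 1/(-8 + 3/5) = 1/(-37/5) = -5/37)
6*M((-4)**3) = 6*(-5/37) = -30/37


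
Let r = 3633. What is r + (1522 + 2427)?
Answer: 7582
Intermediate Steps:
r + (1522 + 2427) = 3633 + (1522 + 2427) = 3633 + 3949 = 7582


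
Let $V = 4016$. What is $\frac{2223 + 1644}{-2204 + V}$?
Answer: $\frac{1289}{604} \approx 2.1341$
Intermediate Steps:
$\frac{2223 + 1644}{-2204 + V} = \frac{2223 + 1644}{-2204 + 4016} = \frac{3867}{1812} = 3867 \cdot \frac{1}{1812} = \frac{1289}{604}$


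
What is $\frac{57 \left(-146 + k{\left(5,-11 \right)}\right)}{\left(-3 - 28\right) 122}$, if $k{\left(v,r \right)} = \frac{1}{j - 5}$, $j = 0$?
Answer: $\frac{41667}{18910} \approx 2.2034$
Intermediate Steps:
$k{\left(v,r \right)} = - \frac{1}{5}$ ($k{\left(v,r \right)} = \frac{1}{0 - 5} = \frac{1}{-5} = - \frac{1}{5}$)
$\frac{57 \left(-146 + k{\left(5,-11 \right)}\right)}{\left(-3 - 28\right) 122} = \frac{57 \left(-146 - \frac{1}{5}\right)}{\left(-3 - 28\right) 122} = \frac{57 \left(- \frac{731}{5}\right)}{\left(-31\right) 122} = - \frac{41667}{5 \left(-3782\right)} = \left(- \frac{41667}{5}\right) \left(- \frac{1}{3782}\right) = \frac{41667}{18910}$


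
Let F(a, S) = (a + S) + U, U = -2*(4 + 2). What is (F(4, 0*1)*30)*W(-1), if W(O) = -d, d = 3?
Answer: 720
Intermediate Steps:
U = -12 (U = -2*6 = -12)
W(O) = -3 (W(O) = -1*3 = -3)
F(a, S) = -12 + S + a (F(a, S) = (a + S) - 12 = (S + a) - 12 = -12 + S + a)
(F(4, 0*1)*30)*W(-1) = ((-12 + 0*1 + 4)*30)*(-3) = ((-12 + 0 + 4)*30)*(-3) = -8*30*(-3) = -240*(-3) = 720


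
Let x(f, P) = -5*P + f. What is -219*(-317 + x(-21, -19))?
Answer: 53217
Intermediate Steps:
x(f, P) = f - 5*P
-219*(-317 + x(-21, -19)) = -219*(-317 + (-21 - 5*(-19))) = -219*(-317 + (-21 + 95)) = -219*(-317 + 74) = -219*(-243) = 53217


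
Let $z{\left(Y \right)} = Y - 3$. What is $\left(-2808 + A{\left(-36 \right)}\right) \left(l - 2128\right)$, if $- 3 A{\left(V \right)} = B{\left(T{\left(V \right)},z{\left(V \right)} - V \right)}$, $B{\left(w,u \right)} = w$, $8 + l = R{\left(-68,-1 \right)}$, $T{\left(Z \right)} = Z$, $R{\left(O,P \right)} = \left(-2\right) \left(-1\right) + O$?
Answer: $6156792$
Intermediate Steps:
$z{\left(Y \right)} = -3 + Y$
$R{\left(O,P \right)} = 2 + O$
$l = -74$ ($l = -8 + \left(2 - 68\right) = -8 - 66 = -74$)
$A{\left(V \right)} = - \frac{V}{3}$
$\left(-2808 + A{\left(-36 \right)}\right) \left(l - 2128\right) = \left(-2808 - -12\right) \left(-74 - 2128\right) = \left(-2808 + 12\right) \left(-2202\right) = \left(-2796\right) \left(-2202\right) = 6156792$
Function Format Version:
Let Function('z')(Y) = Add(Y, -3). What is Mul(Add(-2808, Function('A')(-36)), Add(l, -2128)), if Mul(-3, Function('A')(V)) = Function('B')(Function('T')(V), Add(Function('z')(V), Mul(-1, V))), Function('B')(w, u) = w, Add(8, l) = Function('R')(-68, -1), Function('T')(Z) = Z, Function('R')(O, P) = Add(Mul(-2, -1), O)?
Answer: 6156792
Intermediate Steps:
Function('z')(Y) = Add(-3, Y)
Function('R')(O, P) = Add(2, O)
l = -74 (l = Add(-8, Add(2, -68)) = Add(-8, -66) = -74)
Function('A')(V) = Mul(Rational(-1, 3), V)
Mul(Add(-2808, Function('A')(-36)), Add(l, -2128)) = Mul(Add(-2808, Mul(Rational(-1, 3), -36)), Add(-74, -2128)) = Mul(Add(-2808, 12), -2202) = Mul(-2796, -2202) = 6156792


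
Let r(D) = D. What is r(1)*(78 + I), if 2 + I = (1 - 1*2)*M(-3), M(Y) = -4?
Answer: 80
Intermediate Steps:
I = 2 (I = -2 + (1 - 1*2)*(-4) = -2 + (1 - 2)*(-4) = -2 - 1*(-4) = -2 + 4 = 2)
r(1)*(78 + I) = 1*(78 + 2) = 1*80 = 80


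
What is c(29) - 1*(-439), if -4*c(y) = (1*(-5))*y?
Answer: 1901/4 ≈ 475.25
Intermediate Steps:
c(y) = 5*y/4 (c(y) = -1*(-5)*y/4 = -(-5)*y/4 = 5*y/4)
c(29) - 1*(-439) = (5/4)*29 - 1*(-439) = 145/4 + 439 = 1901/4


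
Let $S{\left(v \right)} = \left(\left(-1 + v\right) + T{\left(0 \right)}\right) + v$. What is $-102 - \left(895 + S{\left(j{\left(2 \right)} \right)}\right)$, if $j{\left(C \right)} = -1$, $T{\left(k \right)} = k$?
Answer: $-994$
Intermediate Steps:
$S{\left(v \right)} = -1 + 2 v$ ($S{\left(v \right)} = \left(\left(-1 + v\right) + 0\right) + v = \left(-1 + v\right) + v = -1 + 2 v$)
$-102 - \left(895 + S{\left(j{\left(2 \right)} \right)}\right) = -102 - \left(894 - 2\right) = -102 - 892 = -994$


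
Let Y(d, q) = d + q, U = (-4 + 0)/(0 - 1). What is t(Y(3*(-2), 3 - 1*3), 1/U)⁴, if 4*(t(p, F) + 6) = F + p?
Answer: 200533921/65536 ≈ 3059.9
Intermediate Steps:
U = 4 (U = -4/(-1) = -4*(-1) = 4)
t(p, F) = -6 + F/4 + p/4 (t(p, F) = -6 + (F + p)/4 = -6 + (F/4 + p/4) = -6 + F/4 + p/4)
t(Y(3*(-2), 3 - 1*3), 1/U)⁴ = (-6 + (¼)/4 + (3*(-2) + (3 - 1*3))/4)⁴ = (-6 + (¼)*(¼) + (-6 + (3 - 3))/4)⁴ = (-6 + 1/16 + (-6 + 0)/4)⁴ = (-6 + 1/16 + (¼)*(-6))⁴ = (-6 + 1/16 - 3/2)⁴ = (-119/16)⁴ = 200533921/65536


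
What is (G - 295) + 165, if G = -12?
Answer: -142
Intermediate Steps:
(G - 295) + 165 = (-12 - 295) + 165 = -307 + 165 = -142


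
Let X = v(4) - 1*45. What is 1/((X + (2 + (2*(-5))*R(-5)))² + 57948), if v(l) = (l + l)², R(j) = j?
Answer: 1/62989 ≈ 1.5876e-5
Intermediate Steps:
v(l) = 4*l² (v(l) = (2*l)² = 4*l²)
X = 19 (X = 4*4² - 1*45 = 4*16 - 45 = 64 - 45 = 19)
1/((X + (2 + (2*(-5))*R(-5)))² + 57948) = 1/((19 + (2 + (2*(-5))*(-5)))² + 57948) = 1/((19 + (2 - 10*(-5)))² + 57948) = 1/((19 + (2 + 50))² + 57948) = 1/((19 + 52)² + 57948) = 1/(71² + 57948) = 1/(5041 + 57948) = 1/62989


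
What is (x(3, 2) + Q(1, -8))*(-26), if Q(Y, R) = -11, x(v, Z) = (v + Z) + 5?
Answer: 26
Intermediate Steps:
x(v, Z) = 5 + Z + v (x(v, Z) = (Z + v) + 5 = 5 + Z + v)
(x(3, 2) + Q(1, -8))*(-26) = ((5 + 2 + 3) - 11)*(-26) = (10 - 11)*(-26) = -1*(-26) = 26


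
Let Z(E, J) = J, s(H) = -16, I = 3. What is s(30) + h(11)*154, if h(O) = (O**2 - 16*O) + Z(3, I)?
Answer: -8024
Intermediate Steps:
h(O) = 3 + O**2 - 16*O (h(O) = (O**2 - 16*O) + 3 = 3 + O**2 - 16*O)
s(30) + h(11)*154 = -16 + (3 + 11**2 - 16*11)*154 = -16 + (3 + 121 - 176)*154 = -16 - 52*154 = -16 - 8008 = -8024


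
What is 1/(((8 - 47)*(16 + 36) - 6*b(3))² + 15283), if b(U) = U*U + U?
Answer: 1/4425283 ≈ 2.2597e-7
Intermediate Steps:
b(U) = U + U² (b(U) = U² + U = U + U²)
1/(((8 - 47)*(16 + 36) - 6*b(3))² + 15283) = 1/(((8 - 47)*(16 + 36) - 18*(1 + 3))² + 15283) = 1/((-39*52 - 18*4)² + 15283) = 1/((-2028 - 6*12)² + 15283) = 1/((-2028 - 72)² + 15283) = 1/((-2100)² + 15283) = 1/(4410000 + 15283) = 1/4425283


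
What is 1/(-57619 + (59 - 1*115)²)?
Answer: -1/54483 ≈ -1.8354e-5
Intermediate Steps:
1/(-57619 + (59 - 1*115)²) = 1/(-57619 + (59 - 115)²) = 1/(-57619 + (-56)²) = 1/(-57619 + 3136) = 1/(-54483) = -1/54483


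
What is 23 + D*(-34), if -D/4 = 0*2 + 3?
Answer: 431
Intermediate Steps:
D = -12 (D = -4*(0*2 + 3) = -4*(0 + 3) = -4*3 = -12)
23 + D*(-34) = 23 - 12*(-34) = 23 + 408 = 431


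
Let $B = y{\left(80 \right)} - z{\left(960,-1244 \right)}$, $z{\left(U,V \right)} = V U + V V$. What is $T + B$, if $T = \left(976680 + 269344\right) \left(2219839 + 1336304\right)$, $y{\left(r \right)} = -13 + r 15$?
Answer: $4431039173323$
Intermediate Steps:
$z{\left(U,V \right)} = V^{2} + U V$ ($z{\left(U,V \right)} = U V + V^{2} = V^{2} + U V$)
$y{\left(r \right)} = -13 + 15 r$
$T = 4431039525432$ ($T = 1246024 \cdot 3556143 = 4431039525432$)
$B = -352109$ ($B = \left(-13 + 15 \cdot 80\right) - - 1244 \left(960 - 1244\right) = \left(-13 + 1200\right) - \left(-1244\right) \left(-284\right) = 1187 - 353296 = -352109$)
$T + B = 4431039525432 - 352109 = 4431039173323$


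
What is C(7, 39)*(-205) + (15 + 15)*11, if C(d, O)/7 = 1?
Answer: -1105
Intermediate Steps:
C(d, O) = 7 (C(d, O) = 7*1 = 7)
C(7, 39)*(-205) + (15 + 15)*11 = 7*(-205) + (15 + 15)*11 = -1435 + 30*11 = -1435 + 330 = -1105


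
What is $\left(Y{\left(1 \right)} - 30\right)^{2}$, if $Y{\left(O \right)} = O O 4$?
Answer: $676$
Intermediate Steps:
$Y{\left(O \right)} = 4 O^{2}$ ($Y{\left(O \right)} = O^{2} \cdot 4 = 4 O^{2}$)
$\left(Y{\left(1 \right)} - 30\right)^{2} = \left(4 \cdot 1^{2} - 30\right)^{2} = \left(4 \cdot 1 - 30\right)^{2} = \left(4 - 30\right)^{2} = \left(-26\right)^{2} = 676$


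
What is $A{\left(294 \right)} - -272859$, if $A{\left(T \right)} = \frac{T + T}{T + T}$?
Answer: $272860$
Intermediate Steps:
$A{\left(T \right)} = 1$ ($A{\left(T \right)} = \frac{2 T}{2 T} = 2 T \frac{1}{2 T} = 1$)
$A{\left(294 \right)} - -272859 = 1 - -272859 = 1 + 272859 = 272860$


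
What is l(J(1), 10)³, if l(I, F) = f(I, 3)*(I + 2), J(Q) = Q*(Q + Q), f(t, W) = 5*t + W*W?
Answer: 438976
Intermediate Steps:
f(t, W) = W² + 5*t (f(t, W) = 5*t + W² = W² + 5*t)
J(Q) = 2*Q² (J(Q) = Q*(2*Q) = 2*Q²)
l(I, F) = (2 + I)*(9 + 5*I) (l(I, F) = (3² + 5*I)*(I + 2) = (9 + 5*I)*(2 + I) = (2 + I)*(9 + 5*I))
l(J(1), 10)³ = ((2 + 2*1²)*(9 + 5*(2*1²)))³ = ((2 + 2*1)*(9 + 5*(2*1)))³ = ((2 + 2)*(9 + 5*2))³ = (4*(9 + 10))³ = (4*19)³ = 76³ = 438976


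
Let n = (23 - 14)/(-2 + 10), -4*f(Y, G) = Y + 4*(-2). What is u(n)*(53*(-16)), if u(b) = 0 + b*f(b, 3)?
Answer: -26235/16 ≈ -1639.7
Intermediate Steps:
f(Y, G) = 2 - Y/4 (f(Y, G) = -(Y + 4*(-2))/4 = -(Y - 8)/4 = -(-8 + Y)/4 = 2 - Y/4)
n = 9/8 ≈ 1.1250
u(b) = b*(2 - b/4) (u(b) = 0 + b*(2 - b/4) = b*(2 - b/4))
u(n)*(53*(-16)) = ((¼)*(9/8)*(8 - 1*9/8))*(53*(-16)) = ((¼)*(9/8)*(8 - 9/8))*(-848) = ((¼)*(9/8)*(55/8))*(-848) = (495/256)*(-848) = -26235/16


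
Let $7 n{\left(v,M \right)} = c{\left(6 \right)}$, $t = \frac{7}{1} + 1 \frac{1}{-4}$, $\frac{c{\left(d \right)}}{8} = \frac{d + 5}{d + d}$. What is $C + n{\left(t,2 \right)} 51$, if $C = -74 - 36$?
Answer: $- \frac{396}{7} \approx -56.571$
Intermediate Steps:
$c{\left(d \right)} = \frac{4 \left(5 + d\right)}{d}$ ($c{\left(d \right)} = 8 \frac{d + 5}{d + d} = 8 \frac{5 + d}{2 d} = \frac{4 \left(5 + d\right)}{d}$)
$t = \frac{27}{4}$ ($t = 7 \cdot 1 + 1 \left(- \frac{1}{4}\right) = 7 - \frac{1}{4} = \frac{27}{4} \approx 6.75$)
$n{\left(v,M \right)} = \frac{22}{21}$ ($n{\left(v,M \right)} = \frac{4 + \frac{20}{6}}{7} = \frac{4 + 20 \cdot \frac{1}{6}}{7} = \frac{4 + \frac{10}{3}}{7} = \frac{1}{7} \cdot \frac{22}{3} = \frac{22}{21}$)
$C = -110$ ($C = -74 - 36 = -110$)
$C + n{\left(t,2 \right)} 51 = -110 + \frac{22}{21} \cdot 51 = -110 + \frac{374}{7} = - \frac{396}{7}$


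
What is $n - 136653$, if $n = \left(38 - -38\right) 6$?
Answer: $-136197$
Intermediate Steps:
$n = 456$ ($n = \left(38 + 38\right) 6 = 76 \cdot 6 = 456$)
$n - 136653 = 456 - 136653 = -136197$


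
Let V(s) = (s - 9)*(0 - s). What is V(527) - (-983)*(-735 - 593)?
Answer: -1578410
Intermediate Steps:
V(s) = -s*(-9 + s) (V(s) = (-9 + s)*(-s) = -s*(-9 + s))
V(527) - (-983)*(-735 - 593) = 527*(9 - 1*527) - (-983)*(-735 - 593) = 527*(9 - 527) - (-983)*(-1328) = 527*(-518) - 1*1305424 = -272986 - 1305424 = -1578410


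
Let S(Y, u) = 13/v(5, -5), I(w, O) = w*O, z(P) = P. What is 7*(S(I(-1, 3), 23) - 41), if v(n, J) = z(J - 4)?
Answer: -2674/9 ≈ -297.11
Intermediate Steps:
v(n, J) = -4 + J (v(n, J) = J - 4 = -4 + J)
I(w, O) = O*w
S(Y, u) = -13/9 (S(Y, u) = 13/(-4 - 5) = 13/(-9) = 13*(-⅑) = -13/9)
7*(S(I(-1, 3), 23) - 41) = 7*(-13/9 - 41) = 7*(-382/9) = -2674/9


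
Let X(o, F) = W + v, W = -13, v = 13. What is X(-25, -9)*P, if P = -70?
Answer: 0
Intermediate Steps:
X(o, F) = 0 (X(o, F) = -13 + 13 = 0)
X(-25, -9)*P = 0*(-70) = 0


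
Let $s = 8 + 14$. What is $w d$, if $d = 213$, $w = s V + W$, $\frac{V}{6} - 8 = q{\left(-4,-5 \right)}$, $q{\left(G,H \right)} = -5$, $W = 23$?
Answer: $89247$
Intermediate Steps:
$s = 22$
$V = 18$ ($V = 48 + 6 \left(-5\right) = 48 - 30 = 18$)
$w = 419$ ($w = 22 \cdot 18 + 23 = 396 + 23 = 419$)
$w d = 419 \cdot 213 = 89247$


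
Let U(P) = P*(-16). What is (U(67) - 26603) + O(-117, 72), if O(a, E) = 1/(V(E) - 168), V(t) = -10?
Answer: -4926151/178 ≈ -27675.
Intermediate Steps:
U(P) = -16*P
O(a, E) = -1/178 (O(a, E) = 1/(-10 - 168) = 1/(-178) = -1/178)
(U(67) - 26603) + O(-117, 72) = (-16*67 - 26603) - 1/178 = (-1072 - 26603) - 1/178 = -27675 - 1/178 = -4926151/178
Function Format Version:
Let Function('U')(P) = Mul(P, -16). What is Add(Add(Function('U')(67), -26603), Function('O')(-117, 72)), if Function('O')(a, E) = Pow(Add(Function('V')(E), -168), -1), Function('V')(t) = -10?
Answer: Rational(-4926151, 178) ≈ -27675.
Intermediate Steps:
Function('U')(P) = Mul(-16, P)
Function('O')(a, E) = Rational(-1, 178) (Function('O')(a, E) = Pow(Add(-10, -168), -1) = Pow(-178, -1) = Rational(-1, 178))
Add(Add(Function('U')(67), -26603), Function('O')(-117, 72)) = Add(Add(Mul(-16, 67), -26603), Rational(-1, 178)) = Add(Add(-1072, -26603), Rational(-1, 178)) = Add(-27675, Rational(-1, 178)) = Rational(-4926151, 178)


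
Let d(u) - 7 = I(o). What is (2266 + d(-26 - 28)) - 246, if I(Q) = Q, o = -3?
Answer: 2024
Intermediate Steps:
d(u) = 4 (d(u) = 7 - 3 = 4)
(2266 + d(-26 - 28)) - 246 = (2266 + 4) - 246 = 2270 - 246 = 2024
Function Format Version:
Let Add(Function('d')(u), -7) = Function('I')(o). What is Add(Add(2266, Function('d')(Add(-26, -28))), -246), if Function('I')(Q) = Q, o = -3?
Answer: 2024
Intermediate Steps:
Function('d')(u) = 4 (Function('d')(u) = Add(7, -3) = 4)
Add(Add(2266, Function('d')(Add(-26, -28))), -246) = Add(Add(2266, 4), -246) = Add(2270, -246) = 2024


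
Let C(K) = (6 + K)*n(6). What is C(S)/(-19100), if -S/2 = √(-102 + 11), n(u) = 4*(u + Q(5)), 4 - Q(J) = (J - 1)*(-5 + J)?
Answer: -12/955 + 4*I*√91/955 ≈ -0.012565 + 0.039956*I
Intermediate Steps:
Q(J) = 4 - (-1 + J)*(-5 + J) (Q(J) = 4 - (J - 1)*(-5 + J) = 4 - (-1 + J)*(-5 + J))
n(u) = 16 + 4*u (n(u) = 4*(u + (-1 - 1*5² + 6*5)) = 4*(u + (-1 - 1*25 + 30)) = 4*(u + (-1 - 25 + 30)) = 4*(u + 4) = 4*(4 + u) = 16 + 4*u)
S = -2*I*√91 (S = -2*√(-102 + 11) = -2*I*√91 ≈ -19.079*I)
C(K) = 240 + 40*K (C(K) = (6 + K)*(16 + 4*6) = (6 + K)*(16 + 24) = (6 + K)*40 = 240 + 40*K)
C(S)/(-19100) = (240 + 40*(-2*I*√91))/(-19100) = (240 - 80*I*√91)*(-1/19100) = -12/955 + 4*I*√91/955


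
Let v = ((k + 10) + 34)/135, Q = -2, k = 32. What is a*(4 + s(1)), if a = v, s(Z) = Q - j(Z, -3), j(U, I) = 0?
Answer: 152/135 ≈ 1.1259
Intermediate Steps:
s(Z) = -2 (s(Z) = -2 - 1*0 = -2 + 0 = -2)
v = 76/135 (v = ((32 + 10) + 34)/135 = (42 + 34)*(1/135) = 76*(1/135) = 76/135 ≈ 0.56296)
a = 76/135 ≈ 0.56296
a*(4 + s(1)) = 76*(4 - 2)/135 = (76/135)*2 = 152/135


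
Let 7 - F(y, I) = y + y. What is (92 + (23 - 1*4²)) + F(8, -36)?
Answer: 90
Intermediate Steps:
F(y, I) = 7 - 2*y (F(y, I) = 7 - (y + y) = 7 - 2*y)
(92 + (23 - 1*4²)) + F(8, -36) = (92 + (23 - 1*4²)) + (7 - 2*8) = (92 + (23 - 1*16)) + (7 - 16) = (92 + (23 - 16)) - 9 = (92 + 7) - 9 = 99 - 9 = 90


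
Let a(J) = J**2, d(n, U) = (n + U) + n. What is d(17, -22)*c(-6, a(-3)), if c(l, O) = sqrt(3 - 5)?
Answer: 12*I*sqrt(2) ≈ 16.971*I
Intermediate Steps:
d(n, U) = U + 2*n (d(n, U) = (U + n) + n = U + 2*n)
c(l, O) = I*sqrt(2) (c(l, O) = sqrt(-2) = I*sqrt(2))
d(17, -22)*c(-6, a(-3)) = (-22 + 2*17)*(I*sqrt(2)) = (-22 + 34)*(I*sqrt(2)) = 12*(I*sqrt(2)) = 12*I*sqrt(2)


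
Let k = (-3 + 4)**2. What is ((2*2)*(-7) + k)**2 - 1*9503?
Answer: -8774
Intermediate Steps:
k = 1 (k = 1**2 = 1)
((2*2)*(-7) + k)**2 - 1*9503 = ((2*2)*(-7) + 1)**2 - 1*9503 = (4*(-7) + 1)**2 - 9503 = (-28 + 1)**2 - 9503 = (-27)**2 - 9503 = 729 - 9503 = -8774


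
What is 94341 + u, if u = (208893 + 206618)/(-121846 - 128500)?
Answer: 23617476475/250346 ≈ 94339.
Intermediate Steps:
u = -415511/250346 (u = 415511/(-250346) = 415511*(-1/250346) = -415511/250346 ≈ -1.6597)
94341 + u = 94341 - 415511/250346 = 23617476475/250346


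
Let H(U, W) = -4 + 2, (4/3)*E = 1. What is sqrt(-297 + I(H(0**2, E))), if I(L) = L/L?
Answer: 2*I*sqrt(74) ≈ 17.205*I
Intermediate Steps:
E = 3/4 (E = (3/4)*1 = 3/4 ≈ 0.75000)
H(U, W) = -2
I(L) = 1
sqrt(-297 + I(H(0**2, E))) = sqrt(-297 + 1) = sqrt(-296) = 2*I*sqrt(74)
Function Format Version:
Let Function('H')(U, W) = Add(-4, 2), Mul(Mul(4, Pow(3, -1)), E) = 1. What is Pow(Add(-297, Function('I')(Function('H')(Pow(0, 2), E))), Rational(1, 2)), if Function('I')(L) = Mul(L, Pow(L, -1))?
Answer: Mul(2, I, Pow(74, Rational(1, 2))) ≈ Mul(17.205, I)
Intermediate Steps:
E = Rational(3, 4) (E = Mul(Rational(3, 4), 1) = Rational(3, 4) ≈ 0.75000)
Function('H')(U, W) = -2
Function('I')(L) = 1
Pow(Add(-297, Function('I')(Function('H')(Pow(0, 2), E))), Rational(1, 2)) = Pow(Add(-297, 1), Rational(1, 2)) = Pow(-296, Rational(1, 2)) = Mul(2, I, Pow(74, Rational(1, 2)))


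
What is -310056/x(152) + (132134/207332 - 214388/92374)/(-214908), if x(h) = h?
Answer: -39880337910767310127/19550698537414584 ≈ -2039.8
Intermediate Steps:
-310056/x(152) + (132134/207332 - 214388/92374)/(-214908) = -310056/152 + (132134/207332 - 214388/92374)/(-214908) = -310056*1/152 + (132134*(1/207332) - 214388*1/92374)*(-1/214908) = -38757/19 + (66067/103666 - 107194/46187)*(-1/214908) = -38757/19 - 8060936675/4788021542*(-1/214908) = -38757/19 + 8060936675/1028984133548136 = -39880337910767310127/19550698537414584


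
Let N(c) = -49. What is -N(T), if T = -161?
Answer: 49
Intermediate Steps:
-N(T) = -1*(-49) = 49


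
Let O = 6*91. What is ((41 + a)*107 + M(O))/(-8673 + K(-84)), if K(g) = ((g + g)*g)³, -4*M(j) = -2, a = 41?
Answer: 2507/802966926930 ≈ 3.1222e-9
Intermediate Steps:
O = 546
M(j) = ½ (M(j) = -¼*(-2) = ½)
K(g) = 8*g⁶ (K(g) = ((2*g)*g)³ = (2*g²)³ = 8*g⁶)
((41 + a)*107 + M(O))/(-8673 + K(-84)) = ((41 + 41)*107 + ½)/(-8673 + 8*(-84)⁶) = (82*107 + ½)/(-8673 + 8*351298031616) = (8774 + ½)/(-8673 + 2810384252928) = (17549/2)/2810384244255 = (17549/2)*(1/2810384244255) = 2507/802966926930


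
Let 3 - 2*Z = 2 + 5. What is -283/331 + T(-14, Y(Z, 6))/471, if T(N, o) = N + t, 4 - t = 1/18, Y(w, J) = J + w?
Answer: -2459185/2806218 ≈ -0.87633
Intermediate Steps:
Z = -2 (Z = 3/2 - (2 + 5)/2 = 3/2 - ½*7 = 3/2 - 7/2 = -2)
t = 71/18 (t = 4 - 1/18 = 71/18 ≈ 3.9444)
T(N, o) = 71/18 + N (T(N, o) = N + 71/18 = 71/18 + N)
-283/331 + T(-14, Y(Z, 6))/471 = -283/331 + (71/18 - 14)/471 = -283*1/331 - 181/18*1/471 = -283/331 - 181/8478 = -2459185/2806218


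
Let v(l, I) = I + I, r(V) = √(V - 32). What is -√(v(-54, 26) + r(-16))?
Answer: -2*√(13 + I*√3) ≈ -7.227 - 0.47933*I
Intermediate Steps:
r(V) = √(-32 + V)
v(l, I) = 2*I
-√(v(-54, 26) + r(-16)) = -√(2*26 + √(-32 - 16)) = -√(52 + √(-48)) = -√(52 + 4*I*√3)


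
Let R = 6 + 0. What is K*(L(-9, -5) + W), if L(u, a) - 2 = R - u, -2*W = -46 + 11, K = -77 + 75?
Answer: -69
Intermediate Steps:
K = -2
W = 35/2 (W = -(-46 + 11)/2 = -½*(-35) = 35/2 ≈ 17.500)
R = 6
L(u, a) = 8 - u (L(u, a) = 2 + (6 - u) = 8 - u)
K*(L(-9, -5) + W) = -2*((8 - 1*(-9)) + 35/2) = -2*((8 + 9) + 35/2) = -2*(17 + 35/2) = -2*69/2 = -69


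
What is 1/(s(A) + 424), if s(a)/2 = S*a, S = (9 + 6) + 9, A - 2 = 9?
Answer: 1/952 ≈ 0.0010504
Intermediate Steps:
A = 11 (A = 2 + 9 = 11)
S = 24 (S = 15 + 9 = 24)
s(a) = 48*a (s(a) = 2*(24*a) = 48*a)
1/(s(A) + 424) = 1/(48*11 + 424) = 1/(528 + 424) = 1/952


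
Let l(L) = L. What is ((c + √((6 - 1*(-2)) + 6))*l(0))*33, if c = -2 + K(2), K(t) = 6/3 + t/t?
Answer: 0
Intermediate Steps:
K(t) = 3 (K(t) = 6*(⅓) + 1 = 2 + 1 = 3)
c = 1 (c = -2 + 3 = 1)
((c + √((6 - 1*(-2)) + 6))*l(0))*33 = ((1 + √((6 - 1*(-2)) + 6))*0)*33 = ((1 + √((6 + 2) + 6))*0)*33 = ((1 + √(8 + 6))*0)*33 = ((1 + √14)*0)*33 = 0*33 = 0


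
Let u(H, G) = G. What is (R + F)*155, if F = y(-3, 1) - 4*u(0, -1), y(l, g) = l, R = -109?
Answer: -16740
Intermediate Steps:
F = 1 (F = -3 - 4*(-1) = -3 + 4 = 1)
(R + F)*155 = (-109 + 1)*155 = -108*155 = -16740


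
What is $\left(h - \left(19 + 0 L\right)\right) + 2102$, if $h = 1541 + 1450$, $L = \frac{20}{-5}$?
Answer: $5074$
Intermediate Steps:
$L = -4$ ($L = 20 \left(- \frac{1}{5}\right) = -4$)
$h = 2991$
$\left(h - \left(19 + 0 L\right)\right) + 2102 = \left(2991 + \left(-19 + 0 \left(-4\right)\right)\right) + 2102 = \left(2991 + \left(-19 + 0\right)\right) + 2102 = \left(2991 - 19\right) + 2102 = 2972 + 2102 = 5074$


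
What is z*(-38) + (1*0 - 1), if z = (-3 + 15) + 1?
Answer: -495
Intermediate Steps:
z = 13 (z = 12 + 1 = 13)
z*(-38) + (1*0 - 1) = 13*(-38) + (1*0 - 1) = -494 + (0 - 1) = -494 - 1 = -495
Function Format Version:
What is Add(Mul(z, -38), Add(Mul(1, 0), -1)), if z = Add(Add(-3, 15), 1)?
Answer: -495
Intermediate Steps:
z = 13 (z = Add(12, 1) = 13)
Add(Mul(z, -38), Add(Mul(1, 0), -1)) = Add(Mul(13, -38), Add(Mul(1, 0), -1)) = Add(-494, Add(0, -1)) = Add(-494, -1) = -495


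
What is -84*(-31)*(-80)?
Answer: -208320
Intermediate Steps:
-84*(-31)*(-80) = 2604*(-80) = -208320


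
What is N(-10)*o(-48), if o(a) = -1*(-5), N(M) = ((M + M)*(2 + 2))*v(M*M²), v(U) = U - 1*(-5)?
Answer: 398000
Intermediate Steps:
v(U) = 5 + U (v(U) = U + 5 = 5 + U)
N(M) = 8*M*(5 + M³) (N(M) = ((M + M)*(2 + 2))*(5 + M*M²) = ((2*M)*4)*(5 + M³) = (8*M)*(5 + M³) = 8*M*(5 + M³))
o(a) = 5
N(-10)*o(-48) = (8*(-10)*(5 + (-10)³))*5 = (8*(-10)*(5 - 1000))*5 = (8*(-10)*(-995))*5 = 79600*5 = 398000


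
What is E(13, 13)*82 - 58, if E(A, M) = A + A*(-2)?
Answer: -1124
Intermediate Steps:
E(A, M) = -A (E(A, M) = A - 2*A = -A)
E(13, 13)*82 - 58 = -1*13*82 - 58 = -13*82 - 58 = -1066 - 58 = -1124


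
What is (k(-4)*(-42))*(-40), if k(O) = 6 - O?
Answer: 16800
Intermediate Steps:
(k(-4)*(-42))*(-40) = ((6 - 1*(-4))*(-42))*(-40) = ((6 + 4)*(-42))*(-40) = (10*(-42))*(-40) = -420*(-40) = 16800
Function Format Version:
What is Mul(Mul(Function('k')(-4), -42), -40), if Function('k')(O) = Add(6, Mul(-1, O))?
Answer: 16800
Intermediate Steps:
Mul(Mul(Function('k')(-4), -42), -40) = Mul(Mul(Add(6, Mul(-1, -4)), -42), -40) = Mul(Mul(Add(6, 4), -42), -40) = Mul(Mul(10, -42), -40) = Mul(-420, -40) = 16800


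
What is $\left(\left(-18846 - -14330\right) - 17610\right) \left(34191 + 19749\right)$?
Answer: $-1193476440$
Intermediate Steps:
$\left(\left(-18846 - -14330\right) - 17610\right) \left(34191 + 19749\right) = \left(\left(-18846 + 14330\right) - 17610\right) 53940 = \left(-4516 - 17610\right) 53940 = \left(-22126\right) 53940 = -1193476440$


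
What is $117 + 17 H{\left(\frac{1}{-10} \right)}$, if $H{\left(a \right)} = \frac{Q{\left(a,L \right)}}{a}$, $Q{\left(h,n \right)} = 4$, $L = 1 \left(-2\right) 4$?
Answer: $-563$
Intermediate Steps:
$L = -8$ ($L = \left(-2\right) 4 = -8$)
$H{\left(a \right)} = \frac{4}{a}$
$117 + 17 H{\left(\frac{1}{-10} \right)} = 117 + 17 \frac{4}{\frac{1}{-10}} = 117 + 17 \frac{4}{- \frac{1}{10}} = 117 + 17 \cdot 4 \left(-10\right) = 117 + 17 \left(-40\right) = 117 - 680 = -563$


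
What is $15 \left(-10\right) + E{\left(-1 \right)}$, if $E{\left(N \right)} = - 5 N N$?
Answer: $-155$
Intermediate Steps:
$E{\left(N \right)} = - 5 N^{2}$
$15 \left(-10\right) + E{\left(-1 \right)} = 15 \left(-10\right) - 5 \left(-1\right)^{2} = -150 - 5 = -155$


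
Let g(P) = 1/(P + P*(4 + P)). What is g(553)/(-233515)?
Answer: -1/72056657610 ≈ -1.3878e-11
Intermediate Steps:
g(553)/(-233515) = (1/(553*(5 + 553)))/(-233515) = ((1/553)/558)*(-1/233515) = ((1/553)*(1/558))*(-1/233515) = (1/308574)*(-1/233515) = -1/72056657610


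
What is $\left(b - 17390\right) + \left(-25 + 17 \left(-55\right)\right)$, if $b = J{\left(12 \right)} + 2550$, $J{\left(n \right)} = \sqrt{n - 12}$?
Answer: $-15800$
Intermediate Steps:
$J{\left(n \right)} = \sqrt{-12 + n}$
$b = 2550$ ($b = \sqrt{-12 + 12} + 2550 = \sqrt{0} + 2550 = 0 + 2550 = 2550$)
$\left(b - 17390\right) + \left(-25 + 17 \left(-55\right)\right) = \left(2550 - 17390\right) + \left(-25 + 17 \left(-55\right)\right) = -14840 - 960 = -15800$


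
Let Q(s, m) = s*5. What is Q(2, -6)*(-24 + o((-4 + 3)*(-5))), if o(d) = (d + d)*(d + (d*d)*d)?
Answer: 12760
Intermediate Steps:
Q(s, m) = 5*s
o(d) = 2*d*(d + d**3) (o(d) = (2*d)*(d + d**2*d) = (2*d)*(d + d**3) = 2*d*(d + d**3))
Q(2, -6)*(-24 + o((-4 + 3)*(-5))) = (5*2)*(-24 + 2*((-4 + 3)*(-5))**2*(1 + ((-4 + 3)*(-5))**2)) = 10*(-24 + 2*(-1*(-5))**2*(1 + (-1*(-5))**2)) = 10*(-24 + 2*5**2*(1 + 5**2)) = 10*(-24 + 2*25*(1 + 25)) = 10*(-24 + 2*25*26) = 10*(-24 + 1300) = 10*1276 = 12760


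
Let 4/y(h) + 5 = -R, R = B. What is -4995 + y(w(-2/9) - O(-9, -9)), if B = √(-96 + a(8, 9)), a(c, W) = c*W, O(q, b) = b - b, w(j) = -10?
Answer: (-9990*√6 + 24979*I)/(-5*I + 2*√6) ≈ -4995.4 + 0.39992*I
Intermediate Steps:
O(q, b) = 0
a(c, W) = W*c
B = 2*I*√6 (B = √(-96 + 9*8) = √(-96 + 72) = √(-24) = 2*I*√6 ≈ 4.899*I)
R = 2*I*√6 ≈ 4.899*I
y(h) = 4/(-5 - 2*I*√6)
-4995 + y(w(-2/9) - O(-9, -9)) = -4995 + (-20/49 + 8*I*√6/49) = -244775/49 + 8*I*√6/49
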